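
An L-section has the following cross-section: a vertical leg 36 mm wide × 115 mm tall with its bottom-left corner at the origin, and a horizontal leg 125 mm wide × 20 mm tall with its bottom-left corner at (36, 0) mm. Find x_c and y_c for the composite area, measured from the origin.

Part | A | x̄ᵢ | ȳᵢ | A·x̄ᵢ | A·ȳᵢ
vertical leg | 4140.00 | 18.00 | 57.50 | 74520.00 | 238050.00
horizontal leg | 2500.00 | 98.50 | 10.00 | 246250.00 | 25000.00
Σ | 6640.00 |  |  | 320770.00 | 263050.00
x_c = 320770.00 / 6640.00 = 48.31 mm
y_c = 263050.00 / 6640.00 = 39.62 mm

x_c = 48.31 mm, y_c = 39.62 mm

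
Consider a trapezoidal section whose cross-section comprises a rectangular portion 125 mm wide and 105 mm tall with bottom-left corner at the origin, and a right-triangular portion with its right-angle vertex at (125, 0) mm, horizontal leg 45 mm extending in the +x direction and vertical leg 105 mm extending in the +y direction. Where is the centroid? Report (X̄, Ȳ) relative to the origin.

Part | A | x̄ᵢ | ȳᵢ | A·x̄ᵢ | A·ȳᵢ
rectangular portion | 13125.00 | 62.50 | 52.50 | 820312.50 | 689062.50
triangular portion | 2362.50 | 140.00 | 35.00 | 330750.00 | 82687.50
Σ | 15487.50 |  |  | 1151062.50 | 771750.00
X̄ = 1151062.50 / 15487.50 = 74.32 mm
Ȳ = 771750.00 / 15487.50 = 49.83 mm

X̄ = 74.32 mm, Ȳ = 49.83 mm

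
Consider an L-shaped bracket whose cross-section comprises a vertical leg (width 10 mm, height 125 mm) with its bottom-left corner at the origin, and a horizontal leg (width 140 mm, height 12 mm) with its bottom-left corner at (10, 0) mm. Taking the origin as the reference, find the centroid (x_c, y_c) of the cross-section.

Part | A | x̄ᵢ | ȳᵢ | A·x̄ᵢ | A·ȳᵢ
vertical leg | 1250.00 | 5.00 | 62.50 | 6250.00 | 78125.00
horizontal leg | 1680.00 | 80.00 | 6.00 | 134400.00 | 10080.00
Σ | 2930.00 |  |  | 140650.00 | 88205.00
x_c = 140650.00 / 2930.00 = 48.00 mm
y_c = 88205.00 / 2930.00 = 30.10 mm

x_c = 48.00 mm, y_c = 30.10 mm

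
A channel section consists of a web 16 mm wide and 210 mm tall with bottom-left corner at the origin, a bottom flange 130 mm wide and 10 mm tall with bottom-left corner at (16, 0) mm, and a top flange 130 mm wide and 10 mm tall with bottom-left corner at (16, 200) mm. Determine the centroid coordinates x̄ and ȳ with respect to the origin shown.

x̄ = 39.85 mm, ȳ = 105.00 mm

Part | A | x̄ᵢ | ȳᵢ | A·x̄ᵢ | A·ȳᵢ
web | 3360.00 | 8.00 | 105.00 | 26880.00 | 352800.00
bottom flange | 1300.00 | 81.00 | 5.00 | 105300.00 | 6500.00
top flange | 1300.00 | 81.00 | 205.00 | 105300.00 | 266500.00
Σ | 5960.00 |  |  | 237480.00 | 625800.00
x̄ = 237480.00 / 5960.00 = 39.85 mm
ȳ = 625800.00 / 5960.00 = 105.00 mm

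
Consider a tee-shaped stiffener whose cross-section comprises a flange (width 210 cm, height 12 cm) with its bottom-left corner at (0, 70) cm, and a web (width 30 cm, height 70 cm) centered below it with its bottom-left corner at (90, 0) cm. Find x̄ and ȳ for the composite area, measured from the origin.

x̄ = 105.00 cm, ȳ = 57.36 cm

web: A = 30 × 70 = 2100.00, centroid at (105.00, 35.00).
flange: A = 210 × 12 = 2520.00, centroid at (105.00, 76.00).
ΣA = 4620.00 cm², ΣAx̄ = 485100.00 cm³, ΣAȳ = 265020.00 cm³.
x̄ = 485100.00/4620.00 = 105.00 cm; ȳ = 265020.00/4620.00 = 57.36 cm.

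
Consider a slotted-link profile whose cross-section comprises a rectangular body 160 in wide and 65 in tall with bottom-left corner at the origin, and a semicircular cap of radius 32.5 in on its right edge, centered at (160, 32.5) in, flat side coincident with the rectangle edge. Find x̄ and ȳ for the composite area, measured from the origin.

rectangular body: A = 160 × 65 = 10400.00, centroid at (80.00, 32.50).
semicircular end: A = ½π·32.5² = 1659.15, centroid at (173.79, 32.50).
ΣA = 12059.15 in², ΣAx̄ = 1120350.00 in³, ΣAȳ = 391922.49 in³.
x̄ = 1120350.00/12059.15 = 92.90 in; ȳ = 391922.49/12059.15 = 32.50 in.

x̄ = 92.90 in, ȳ = 32.50 in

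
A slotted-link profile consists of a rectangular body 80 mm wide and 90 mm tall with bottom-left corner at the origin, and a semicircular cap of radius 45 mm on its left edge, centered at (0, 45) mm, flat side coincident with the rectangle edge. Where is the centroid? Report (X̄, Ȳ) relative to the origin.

rectangular body: A = 80 × 90 = 7200.00, centroid at (40.00, 45.00).
semicircular end: A = ½π·45² = 3180.86, centroid at (-19.10, 45.00).
ΣA = 10380.86 mm², ΣAX̄ = 227250.00 mm³, ΣAȲ = 467138.82 mm³.
X̄ = 227250.00/10380.86 = 21.89 mm; Ȳ = 467138.82/10380.86 = 45.00 mm.

X̄ = 21.89 mm, Ȳ = 45.00 mm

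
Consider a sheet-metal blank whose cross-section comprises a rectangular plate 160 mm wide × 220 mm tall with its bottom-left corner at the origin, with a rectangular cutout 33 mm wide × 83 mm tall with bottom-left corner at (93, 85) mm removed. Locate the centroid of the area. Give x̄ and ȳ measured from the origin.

plate: A = 160 × 220 = 35200.00, centroid at (80.00, 110.00).
hole: A = −(33 × 83) = -2739.00, centroid at (109.50, 126.50).
ΣA = 32461.00 mm²
ΣAx̄ = (35200.00)(80.00) + (-2739.00)(109.50) = 2516079.50 mm³
ΣAȳ = (35200.00)(110.00) + (-2739.00)(126.50) = 3525516.50 mm³
x̄ = 2516079.50 / 32461.00 = 77.51 mm
ȳ = 3525516.50 / 32461.00 = 108.61 mm

x̄ = 77.51 mm, ȳ = 108.61 mm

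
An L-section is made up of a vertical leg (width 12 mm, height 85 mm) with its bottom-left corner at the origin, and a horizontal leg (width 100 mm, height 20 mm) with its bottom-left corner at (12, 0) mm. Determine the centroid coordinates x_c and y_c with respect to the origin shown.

vertical leg: A = 12 × 85 = 1020.00, centroid at (6.00, 42.50).
horizontal leg: A = 100 × 20 = 2000.00, centroid at (62.00, 10.00).
ΣA = 3020.00 mm², ΣAx_c = 130120.00 mm³, ΣAy_c = 63350.00 mm³.
x_c = 130120.00/3020.00 = 43.09 mm; y_c = 63350.00/3020.00 = 20.98 mm.

x_c = 43.09 mm, y_c = 20.98 mm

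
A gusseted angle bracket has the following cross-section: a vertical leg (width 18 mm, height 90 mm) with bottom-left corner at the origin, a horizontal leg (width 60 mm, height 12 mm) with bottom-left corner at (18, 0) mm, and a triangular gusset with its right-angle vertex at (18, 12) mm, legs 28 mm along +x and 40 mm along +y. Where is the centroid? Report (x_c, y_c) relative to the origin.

vertical leg: A = 18 × 90 = 1620.00, centroid at (9.00, 45.00).
horizontal leg: A = 60 × 12 = 720.00, centroid at (48.00, 6.00).
gusset: A = ½·28·40 = 560.00, centroid at (27.33, 25.33).
ΣA = 2900.00 mm², ΣAx_c = 64446.67 mm³, ΣAy_c = 91406.67 mm³.
x_c = 64446.67/2900.00 = 22.22 mm; y_c = 91406.67/2900.00 = 31.52 mm.

x_c = 22.22 mm, y_c = 31.52 mm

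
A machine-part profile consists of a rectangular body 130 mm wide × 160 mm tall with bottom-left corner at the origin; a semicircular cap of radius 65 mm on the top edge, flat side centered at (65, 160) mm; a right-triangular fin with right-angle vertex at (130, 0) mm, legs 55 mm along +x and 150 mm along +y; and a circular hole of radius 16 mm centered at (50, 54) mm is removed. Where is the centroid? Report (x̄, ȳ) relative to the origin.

x̄ = 76.57 mm, ȳ = 99.87 mm

rectangular body: A = 130 × 160 = 20800.00, centroid at (65.00, 80.00).
semicircular top: A = ½π·65² = 6636.61, centroid at (65.00, 187.59).
triangular fin: A = ½·55·150 = 4125.00, centroid at (148.33, 50.00).
hole: A = −π·16² = -804.25, centroid at (50.00, 54.00).
ΣA = 30757.37 mm², ΣAx̄ = 2355042.56 mm³, ΣAȳ = 3071762.27 mm³.
x̄ = 2355042.56/30757.37 = 76.57 mm; ȳ = 3071762.27/30757.37 = 99.87 mm.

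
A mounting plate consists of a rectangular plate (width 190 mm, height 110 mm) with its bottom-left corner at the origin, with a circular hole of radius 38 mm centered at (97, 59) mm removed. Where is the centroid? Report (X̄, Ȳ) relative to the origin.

plate: A = 190 × 110 = 20900.00, centroid at (95.00, 55.00).
hole: A = −π·38² = -4536.46, centroid at (97.00, 59.00).
ΣA = 16363.54 mm²
ΣAX̄ = (20900.00)(95.00) + (-4536.46)(97.00) = 1545463.40 mm³
ΣAȲ = (20900.00)(55.00) + (-4536.46)(59.00) = 881848.87 mm³
X̄ = 1545463.40 / 16363.54 = 94.45 mm
Ȳ = 881848.87 / 16363.54 = 53.89 mm

X̄ = 94.45 mm, Ȳ = 53.89 mm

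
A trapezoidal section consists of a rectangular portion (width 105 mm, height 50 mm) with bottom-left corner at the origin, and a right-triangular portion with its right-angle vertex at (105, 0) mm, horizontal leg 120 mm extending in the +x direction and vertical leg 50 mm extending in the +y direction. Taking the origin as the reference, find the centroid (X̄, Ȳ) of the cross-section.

X̄ = 86.14 mm, Ȳ = 21.97 mm

rectangular portion: A = 105 × 50 = 5250.00, centroid at (52.50, 25.00).
triangular portion: A = ½·120·50 = 3000.00, centroid at (145.00, 16.67).
ΣA = 8250.00 mm²
ΣAX̄ = (5250.00)(52.50) + (3000.00)(145.00) = 710625.00 mm³
ΣAȲ = (5250.00)(25.00) + (3000.00)(16.67) = 181250.00 mm³
X̄ = 710625.00 / 8250.00 = 86.14 mm
Ȳ = 181250.00 / 8250.00 = 21.97 mm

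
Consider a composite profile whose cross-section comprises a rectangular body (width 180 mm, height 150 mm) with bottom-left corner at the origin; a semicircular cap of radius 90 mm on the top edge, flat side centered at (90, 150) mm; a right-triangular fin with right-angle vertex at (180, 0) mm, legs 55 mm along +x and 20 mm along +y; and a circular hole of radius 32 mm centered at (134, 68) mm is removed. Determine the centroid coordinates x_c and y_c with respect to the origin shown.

x_c = 87.79 mm, y_c = 113.46 mm

rectangular body: A = 180 × 150 = 27000.00, centroid at (90.00, 75.00).
semicircular top: A = ½π·90² = 12723.45, centroid at (90.00, 188.20).
triangular fin: A = ½·55·20 = 550.00, centroid at (198.33, 6.67).
hole: A = −π·32² = -3216.99, centroid at (134.00, 68.00).
ΣA = 37056.46 mm²
ΣAx_c = (27000.00)(90.00) + (12723.45)(90.00) + (550.00)(198.33) + (-3216.99)(134.00) = 3253117.08 mm³
ΣAy_c = (27000.00)(75.00) + (12723.45)(188.20) + (550.00)(6.67) + (-3216.99)(68.00) = 4204428.82 mm³
x_c = 3253117.08 / 37056.46 = 87.79 mm
y_c = 4204428.82 / 37056.46 = 113.46 mm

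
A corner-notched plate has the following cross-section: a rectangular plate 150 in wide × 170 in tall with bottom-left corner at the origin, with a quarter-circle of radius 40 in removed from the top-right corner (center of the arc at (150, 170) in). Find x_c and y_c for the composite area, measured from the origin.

plate: A = 150 × 170 = 25500.00, centroid at (75.00, 85.00).
removed quarter-circle: A = −¼π·40² = -1256.64, centroid at (133.02, 153.02).
ΣA = 24243.36 in²
ΣAx_c = (25500.00)(75.00) + (-1256.64)(133.02) = 1745337.77 in³
ΣAy_c = (25500.00)(85.00) + (-1256.64)(153.02) = 1975205.03 in³
x_c = 1745337.77 / 24243.36 = 71.99 in
y_c = 1975205.03 / 24243.36 = 81.47 in

x_c = 71.99 in, y_c = 81.47 in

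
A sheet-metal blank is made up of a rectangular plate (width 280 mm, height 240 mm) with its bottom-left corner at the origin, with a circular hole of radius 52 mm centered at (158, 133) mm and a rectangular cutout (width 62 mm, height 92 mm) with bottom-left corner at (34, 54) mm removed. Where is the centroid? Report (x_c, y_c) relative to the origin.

x_c = 145.19 mm, y_c = 120.07 mm

plate: A = 280 × 240 = 67200.00, centroid at (140.00, 120.00).
hole 1: A = −π·52² = -8494.87, centroid at (158.00, 133.00).
hole 2: A = −(62 × 92) = -5704.00, centroid at (65.00, 100.00).
ΣA = 53001.13 mm², ΣAx_c = 7695051.09 mm³, ΣAy_c = 6363782.75 mm³.
x_c = 7695051.09/53001.13 = 145.19 mm; y_c = 6363782.75/53001.13 = 120.07 mm.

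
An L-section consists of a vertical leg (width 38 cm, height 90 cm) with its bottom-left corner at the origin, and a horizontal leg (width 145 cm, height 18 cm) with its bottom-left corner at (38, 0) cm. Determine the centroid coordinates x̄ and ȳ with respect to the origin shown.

x̄ = 58.60 cm, ȳ = 29.42 cm

vertical leg: A = 38 × 90 = 3420.00, centroid at (19.00, 45.00).
horizontal leg: A = 145 × 18 = 2610.00, centroid at (110.50, 9.00).
ΣA = 6030.00 cm²
ΣAx̄ = (3420.00)(19.00) + (2610.00)(110.50) = 353385.00 cm³
ΣAȳ = (3420.00)(45.00) + (2610.00)(9.00) = 177390.00 cm³
x̄ = 353385.00 / 6030.00 = 58.60 cm
ȳ = 177390.00 / 6030.00 = 29.42 cm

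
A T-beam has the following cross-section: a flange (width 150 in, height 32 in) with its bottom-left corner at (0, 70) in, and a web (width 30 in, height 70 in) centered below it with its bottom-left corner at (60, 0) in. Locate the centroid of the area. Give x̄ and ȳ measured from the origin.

web: A = 30 × 70 = 2100.00, centroid at (75.00, 35.00).
flange: A = 150 × 32 = 4800.00, centroid at (75.00, 86.00).
ΣA = 6900.00 in², ΣAx̄ = 517500.00 in³, ΣAȳ = 486300.00 in³.
x̄ = 517500.00/6900.00 = 75.00 in; ȳ = 486300.00/6900.00 = 70.48 in.

x̄ = 75.00 in, ȳ = 70.48 in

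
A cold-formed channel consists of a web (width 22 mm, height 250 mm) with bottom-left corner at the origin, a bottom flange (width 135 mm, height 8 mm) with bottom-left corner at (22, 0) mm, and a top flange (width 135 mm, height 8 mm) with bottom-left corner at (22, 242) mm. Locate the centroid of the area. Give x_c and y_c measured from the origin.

web: A = 22 × 250 = 5500.00, centroid at (11.00, 125.00).
bottom flange: A = 135 × 8 = 1080.00, centroid at (89.50, 4.00).
top flange: A = 135 × 8 = 1080.00, centroid at (89.50, 246.00).
ΣA = 7660.00 mm², ΣAx_c = 253820.00 mm³, ΣAy_c = 957500.00 mm³.
x_c = 253820.00/7660.00 = 33.14 mm; y_c = 957500.00/7660.00 = 125.00 mm.

x_c = 33.14 mm, y_c = 125.00 mm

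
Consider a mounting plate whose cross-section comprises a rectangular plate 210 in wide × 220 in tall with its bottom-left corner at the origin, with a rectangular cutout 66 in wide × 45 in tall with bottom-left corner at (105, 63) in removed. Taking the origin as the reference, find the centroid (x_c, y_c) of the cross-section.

x_c = 102.73 in, y_c = 111.68 in

plate: A = 210 × 220 = 46200.00, centroid at (105.00, 110.00).
hole: A = −(66 × 45) = -2970.00, centroid at (138.00, 85.50).
ΣA = 43230.00 in², ΣAx_c = 4441140.00 in³, ΣAy_c = 4828065.00 in³.
x_c = 4441140.00/43230.00 = 102.73 in; y_c = 4828065.00/43230.00 = 111.68 in.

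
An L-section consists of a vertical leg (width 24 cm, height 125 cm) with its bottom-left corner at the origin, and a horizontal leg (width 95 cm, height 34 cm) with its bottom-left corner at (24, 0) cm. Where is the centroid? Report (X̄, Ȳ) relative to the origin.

Part | A | x̄ᵢ | ȳᵢ | A·x̄ᵢ | A·ȳᵢ
vertical leg | 3000.00 | 12.00 | 62.50 | 36000.00 | 187500.00
horizontal leg | 3230.00 | 71.50 | 17.00 | 230945.00 | 54910.00
Σ | 6230.00 |  |  | 266945.00 | 242410.00
X̄ = 266945.00 / 6230.00 = 42.85 cm
Ȳ = 242410.00 / 6230.00 = 38.91 cm

X̄ = 42.85 cm, Ȳ = 38.91 cm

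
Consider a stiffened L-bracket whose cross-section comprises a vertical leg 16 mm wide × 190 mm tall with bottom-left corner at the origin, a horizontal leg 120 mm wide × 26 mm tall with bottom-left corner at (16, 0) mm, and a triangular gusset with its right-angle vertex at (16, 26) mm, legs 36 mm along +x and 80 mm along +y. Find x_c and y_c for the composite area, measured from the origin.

vertical leg: A = 16 × 190 = 3040.00, centroid at (8.00, 95.00).
horizontal leg: A = 120 × 26 = 3120.00, centroid at (76.00, 13.00).
gusset: A = ½·36·80 = 1440.00, centroid at (28.00, 52.67).
ΣA = 7600.00 mm², ΣAx_c = 301760.00 mm³, ΣAy_c = 405200.00 mm³.
x_c = 301760.00/7600.00 = 39.71 mm; y_c = 405200.00/7600.00 = 53.32 mm.

x_c = 39.71 mm, y_c = 53.32 mm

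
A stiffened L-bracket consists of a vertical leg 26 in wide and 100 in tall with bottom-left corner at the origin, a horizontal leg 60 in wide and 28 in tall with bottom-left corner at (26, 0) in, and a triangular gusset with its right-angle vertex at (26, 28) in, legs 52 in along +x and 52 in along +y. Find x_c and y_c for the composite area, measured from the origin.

x_c = 33.11 in, y_c = 38.14 in

vertical leg: A = 26 × 100 = 2600.00, centroid at (13.00, 50.00).
horizontal leg: A = 60 × 28 = 1680.00, centroid at (56.00, 14.00).
gusset: A = ½·52·52 = 1352.00, centroid at (43.33, 45.33).
ΣA = 5632.00 in², ΣAx_c = 186466.67 in³, ΣAy_c = 214810.67 in³.
x_c = 186466.67/5632.00 = 33.11 in; y_c = 214810.67/5632.00 = 38.14 in.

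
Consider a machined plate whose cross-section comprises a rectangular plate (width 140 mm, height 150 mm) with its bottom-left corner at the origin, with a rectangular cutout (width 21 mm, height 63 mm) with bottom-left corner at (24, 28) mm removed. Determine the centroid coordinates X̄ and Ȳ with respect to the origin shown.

plate: A = 140 × 150 = 21000.00, centroid at (70.00, 75.00).
hole: A = −(21 × 63) = -1323.00, centroid at (34.50, 59.50).
ΣA = 19677.00 mm², ΣAX̄ = 1424356.50 mm³, ΣAȲ = 1496281.50 mm³.
X̄ = 1424356.50/19677.00 = 72.39 mm; Ȳ = 1496281.50/19677.00 = 76.04 mm.

X̄ = 72.39 mm, Ȳ = 76.04 mm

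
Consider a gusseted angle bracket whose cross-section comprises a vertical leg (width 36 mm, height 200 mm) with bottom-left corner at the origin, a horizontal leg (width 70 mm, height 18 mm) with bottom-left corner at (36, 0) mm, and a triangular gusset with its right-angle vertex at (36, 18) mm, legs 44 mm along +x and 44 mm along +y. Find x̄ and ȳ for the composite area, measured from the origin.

vertical leg: A = 36 × 200 = 7200.00, centroid at (18.00, 100.00).
horizontal leg: A = 70 × 18 = 1260.00, centroid at (71.00, 9.00).
gusset: A = ½·44·44 = 968.00, centroid at (50.67, 32.67).
ΣA = 9428.00 mm², ΣAx̄ = 268105.33 mm³, ΣAȳ = 762961.33 mm³.
x̄ = 268105.33/9428.00 = 28.44 mm; ȳ = 762961.33/9428.00 = 80.93 mm.

x̄ = 28.44 mm, ȳ = 80.93 mm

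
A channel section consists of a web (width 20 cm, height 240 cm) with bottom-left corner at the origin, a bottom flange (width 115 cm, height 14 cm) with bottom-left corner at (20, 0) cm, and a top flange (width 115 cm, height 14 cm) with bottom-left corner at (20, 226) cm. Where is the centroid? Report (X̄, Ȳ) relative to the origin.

web: A = 20 × 240 = 4800.00, centroid at (10.00, 120.00).
bottom flange: A = 115 × 14 = 1610.00, centroid at (77.50, 7.00).
top flange: A = 115 × 14 = 1610.00, centroid at (77.50, 233.00).
ΣA = 8020.00 cm²
ΣAX̄ = (4800.00)(10.00) + (1610.00)(77.50) + (1610.00)(77.50) = 297550.00 cm³
ΣAȲ = (4800.00)(120.00) + (1610.00)(7.00) + (1610.00)(233.00) = 962400.00 cm³
X̄ = 297550.00 / 8020.00 = 37.10 cm
Ȳ = 962400.00 / 8020.00 = 120.00 cm

X̄ = 37.10 cm, Ȳ = 120.00 cm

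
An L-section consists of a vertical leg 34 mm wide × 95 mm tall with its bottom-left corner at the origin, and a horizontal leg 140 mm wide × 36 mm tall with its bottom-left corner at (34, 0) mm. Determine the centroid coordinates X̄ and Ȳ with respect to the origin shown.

X̄ = 70.02 mm, Ȳ = 29.52 mm

vertical leg: A = 34 × 95 = 3230.00, centroid at (17.00, 47.50).
horizontal leg: A = 140 × 36 = 5040.00, centroid at (104.00, 18.00).
ΣA = 8270.00 mm², ΣAX̄ = 579070.00 mm³, ΣAȲ = 244145.00 mm³.
X̄ = 579070.00/8270.00 = 70.02 mm; Ȳ = 244145.00/8270.00 = 29.52 mm.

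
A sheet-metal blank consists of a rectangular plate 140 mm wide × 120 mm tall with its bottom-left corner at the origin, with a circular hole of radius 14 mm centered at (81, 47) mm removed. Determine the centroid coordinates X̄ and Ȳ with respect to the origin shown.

X̄ = 69.58 mm, Ȳ = 60.49 mm

plate: A = 140 × 120 = 16800.00, centroid at (70.00, 60.00).
hole: A = −π·14² = -615.75, centroid at (81.00, 47.00).
ΣA = 16184.25 mm², ΣAX̄ = 1126124.08 mm³, ΣAȲ = 979059.65 mm³.
X̄ = 1126124.08/16184.25 = 69.58 mm; Ȳ = 979059.65/16184.25 = 60.49 mm.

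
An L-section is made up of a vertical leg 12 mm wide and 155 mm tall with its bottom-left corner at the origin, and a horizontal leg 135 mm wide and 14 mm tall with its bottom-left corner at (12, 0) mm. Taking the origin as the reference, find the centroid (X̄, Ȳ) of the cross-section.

X̄ = 43.04 mm, Ȳ = 41.97 mm

vertical leg: A = 12 × 155 = 1860.00, centroid at (6.00, 77.50).
horizontal leg: A = 135 × 14 = 1890.00, centroid at (79.50, 7.00).
ΣA = 3750.00 mm²
ΣAX̄ = (1860.00)(6.00) + (1890.00)(79.50) = 161415.00 mm³
ΣAȲ = (1860.00)(77.50) + (1890.00)(7.00) = 157380.00 mm³
X̄ = 161415.00 / 3750.00 = 43.04 mm
Ȳ = 157380.00 / 3750.00 = 41.97 mm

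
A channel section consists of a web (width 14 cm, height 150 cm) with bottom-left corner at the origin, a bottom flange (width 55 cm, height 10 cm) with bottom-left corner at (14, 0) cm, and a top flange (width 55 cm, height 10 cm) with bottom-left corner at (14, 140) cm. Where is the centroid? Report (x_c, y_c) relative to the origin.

Part | A | x̄ᵢ | ȳᵢ | A·x̄ᵢ | A·ȳᵢ
web | 2100.00 | 7.00 | 75.00 | 14700.00 | 157500.00
bottom flange | 550.00 | 41.50 | 5.00 | 22825.00 | 2750.00
top flange | 550.00 | 41.50 | 145.00 | 22825.00 | 79750.00
Σ | 3200.00 |  |  | 60350.00 | 240000.00
x_c = 60350.00 / 3200.00 = 18.86 cm
y_c = 240000.00 / 3200.00 = 75.00 cm

x_c = 18.86 cm, y_c = 75.00 cm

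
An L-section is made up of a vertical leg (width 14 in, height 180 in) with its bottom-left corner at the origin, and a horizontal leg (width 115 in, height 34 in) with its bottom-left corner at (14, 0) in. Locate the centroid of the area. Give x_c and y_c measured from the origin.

vertical leg: A = 14 × 180 = 2520.00, centroid at (7.00, 90.00).
horizontal leg: A = 115 × 34 = 3910.00, centroid at (71.50, 17.00).
ΣA = 6430.00 in²
ΣAx_c = (2520.00)(7.00) + (3910.00)(71.50) = 297205.00 in³
ΣAy_c = (2520.00)(90.00) + (3910.00)(17.00) = 293270.00 in³
x_c = 297205.00 / 6430.00 = 46.22 in
y_c = 293270.00 / 6430.00 = 45.61 in

x_c = 46.22 in, y_c = 45.61 in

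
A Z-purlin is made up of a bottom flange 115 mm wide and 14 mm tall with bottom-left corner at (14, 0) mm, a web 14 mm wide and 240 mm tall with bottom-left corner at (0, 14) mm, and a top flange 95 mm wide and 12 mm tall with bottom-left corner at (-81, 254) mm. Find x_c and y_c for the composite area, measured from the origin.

Part | A | x̄ᵢ | ȳᵢ | A·x̄ᵢ | A·ȳᵢ
bottom flange | 1610.00 | 71.50 | 7.00 | 115115.00 | 11270.00
web | 3360.00 | 7.00 | 134.00 | 23520.00 | 450240.00
top flange | 1140.00 | -33.50 | 260.00 | -38190.00 | 296400.00
Σ | 6110.00 |  |  | 100445.00 | 757910.00
x_c = 100445.00 / 6110.00 = 16.44 mm
y_c = 757910.00 / 6110.00 = 124.04 mm

x_c = 16.44 mm, y_c = 124.04 mm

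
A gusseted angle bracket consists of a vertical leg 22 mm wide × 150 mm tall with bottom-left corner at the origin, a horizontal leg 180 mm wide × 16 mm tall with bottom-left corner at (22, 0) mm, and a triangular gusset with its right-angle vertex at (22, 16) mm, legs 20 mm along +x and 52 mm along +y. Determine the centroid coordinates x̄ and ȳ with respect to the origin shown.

vertical leg: A = 22 × 150 = 3300.00, centroid at (11.00, 75.00).
horizontal leg: A = 180 × 16 = 2880.00, centroid at (112.00, 8.00).
gusset: A = ½·20·52 = 520.00, centroid at (28.67, 33.33).
ΣA = 6700.00 mm²
ΣAx̄ = (3300.00)(11.00) + (2880.00)(112.00) + (520.00)(28.67) = 373766.67 mm³
ΣAȳ = (3300.00)(75.00) + (2880.00)(8.00) + (520.00)(33.33) = 287873.33 mm³
x̄ = 373766.67 / 6700.00 = 55.79 mm
ȳ = 287873.33 / 6700.00 = 42.97 mm

x̄ = 55.79 mm, ȳ = 42.97 mm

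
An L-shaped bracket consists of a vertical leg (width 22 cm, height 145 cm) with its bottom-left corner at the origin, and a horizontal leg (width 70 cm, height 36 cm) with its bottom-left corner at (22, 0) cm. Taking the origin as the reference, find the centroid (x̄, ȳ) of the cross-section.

x̄ = 31.30 cm, ȳ = 48.45 cm

Part | A | x̄ᵢ | ȳᵢ | A·x̄ᵢ | A·ȳᵢ
vertical leg | 3190.00 | 11.00 | 72.50 | 35090.00 | 231275.00
horizontal leg | 2520.00 | 57.00 | 18.00 | 143640.00 | 45360.00
Σ | 5710.00 |  |  | 178730.00 | 276635.00
x̄ = 178730.00 / 5710.00 = 31.30 cm
ȳ = 276635.00 / 5710.00 = 48.45 cm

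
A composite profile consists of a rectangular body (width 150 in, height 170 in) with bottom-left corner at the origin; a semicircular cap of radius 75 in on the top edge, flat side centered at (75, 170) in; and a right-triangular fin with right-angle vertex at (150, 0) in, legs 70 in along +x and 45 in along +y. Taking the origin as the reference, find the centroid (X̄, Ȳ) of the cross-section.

X̄ = 79.31 in, Ȳ = 110.68 in

rectangular body: A = 150 × 170 = 25500.00, centroid at (75.00, 85.00).
semicircular top: A = ½π·75² = 8835.73, centroid at (75.00, 201.83).
triangular fin: A = ½·70·45 = 1575.00, centroid at (173.33, 15.00).
ΣA = 35910.73 in²
ΣAX̄ = (25500.00)(75.00) + (8835.73)(75.00) + (1575.00)(173.33) = 2848179.70 in³
ΣAȲ = (25500.00)(85.00) + (8835.73)(201.83) + (1575.00)(15.00) = 3974448.99 in³
X̄ = 2848179.70 / 35910.73 = 79.31 in
Ȳ = 3974448.99 / 35910.73 = 110.68 in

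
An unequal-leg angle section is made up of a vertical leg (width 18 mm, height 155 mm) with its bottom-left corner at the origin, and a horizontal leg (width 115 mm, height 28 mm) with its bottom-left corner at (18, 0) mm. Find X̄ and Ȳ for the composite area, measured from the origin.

Part | A | x̄ᵢ | ȳᵢ | A·x̄ᵢ | A·ȳᵢ
vertical leg | 2790.00 | 9.00 | 77.50 | 25110.00 | 216225.00
horizontal leg | 3220.00 | 75.50 | 14.00 | 243110.00 | 45080.00
Σ | 6010.00 |  |  | 268220.00 | 261305.00
X̄ = 268220.00 / 6010.00 = 44.63 mm
Ȳ = 261305.00 / 6010.00 = 43.48 mm

X̄ = 44.63 mm, Ȳ = 43.48 mm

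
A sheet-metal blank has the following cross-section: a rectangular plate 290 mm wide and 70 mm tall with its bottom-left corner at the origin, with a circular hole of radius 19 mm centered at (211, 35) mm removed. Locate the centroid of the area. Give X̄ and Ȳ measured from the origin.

X̄ = 141.09 mm, Ȳ = 35.00 mm

plate: A = 290 × 70 = 20300.00, centroid at (145.00, 35.00).
hole: A = −π·19² = -1134.11, centroid at (211.00, 35.00).
ΣA = 19165.89 mm²
ΣAX̄ = (20300.00)(145.00) + (-1134.11)(211.00) = 2704201.75 mm³
ΣAȲ = (20300.00)(35.00) + (-1134.11)(35.00) = 670805.98 mm³
X̄ = 2704201.75 / 19165.89 = 141.09 mm
Ȳ = 670805.98 / 19165.89 = 35.00 mm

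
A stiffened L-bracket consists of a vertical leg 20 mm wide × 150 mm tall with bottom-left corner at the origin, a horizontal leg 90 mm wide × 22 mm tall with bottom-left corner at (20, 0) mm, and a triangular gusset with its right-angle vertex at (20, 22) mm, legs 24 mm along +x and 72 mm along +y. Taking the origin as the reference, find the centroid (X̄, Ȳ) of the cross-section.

vertical leg: A = 20 × 150 = 3000.00, centroid at (10.00, 75.00).
horizontal leg: A = 90 × 22 = 1980.00, centroid at (65.00, 11.00).
gusset: A = ½·24·72 = 864.00, centroid at (28.00, 46.00).
ΣA = 5844.00 mm², ΣAX̄ = 182892.00 mm³, ΣAȲ = 286524.00 mm³.
X̄ = 182892.00/5844.00 = 31.30 mm; Ȳ = 286524.00/5844.00 = 49.03 mm.

X̄ = 31.30 mm, Ȳ = 49.03 mm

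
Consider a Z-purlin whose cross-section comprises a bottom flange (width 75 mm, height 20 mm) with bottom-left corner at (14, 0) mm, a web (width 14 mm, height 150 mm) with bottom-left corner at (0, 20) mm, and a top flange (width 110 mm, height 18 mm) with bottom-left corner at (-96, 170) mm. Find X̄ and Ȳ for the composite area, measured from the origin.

X̄ = 1.93 mm, Ȳ = 101.96 mm

bottom flange: A = 75 × 20 = 1500.00, centroid at (51.50, 10.00).
web: A = 14 × 150 = 2100.00, centroid at (7.00, 95.00).
top flange: A = 110 × 18 = 1980.00, centroid at (-41.00, 179.00).
ΣA = 5580.00 mm², ΣAX̄ = 10770.00 mm³, ΣAȲ = 568920.00 mm³.
X̄ = 10770.00/5580.00 = 1.93 mm; Ȳ = 568920.00/5580.00 = 101.96 mm.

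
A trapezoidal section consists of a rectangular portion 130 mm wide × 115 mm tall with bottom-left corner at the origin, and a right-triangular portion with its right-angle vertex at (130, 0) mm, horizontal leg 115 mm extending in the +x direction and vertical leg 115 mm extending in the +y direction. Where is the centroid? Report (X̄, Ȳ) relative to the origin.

Part | A | x̄ᵢ | ȳᵢ | A·x̄ᵢ | A·ȳᵢ
rectangular portion | 14950.00 | 65.00 | 57.50 | 971750.00 | 859625.00
triangular portion | 6612.50 | 168.33 | 38.33 | 1113104.17 | 253479.17
Σ | 21562.50 |  |  | 2084854.17 | 1113104.17
X̄ = 2084854.17 / 21562.50 = 96.69 mm
Ȳ = 1113104.17 / 21562.50 = 51.62 mm

X̄ = 96.69 mm, Ȳ = 51.62 mm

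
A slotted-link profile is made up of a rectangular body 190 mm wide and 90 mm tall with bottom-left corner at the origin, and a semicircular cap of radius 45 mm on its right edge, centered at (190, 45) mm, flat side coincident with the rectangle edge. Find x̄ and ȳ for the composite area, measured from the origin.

x̄ = 112.90 mm, ȳ = 45.00 mm

rectangular body: A = 190 × 90 = 17100.00, centroid at (95.00, 45.00).
semicircular end: A = ½π·45² = 3180.86, centroid at (209.10, 45.00).
ΣA = 20280.86 mm²
ΣAx̄ = (17100.00)(95.00) + (3180.86)(209.10) = 2289613.89 mm³
ΣAȳ = (17100.00)(45.00) + (3180.86)(45.00) = 912638.82 mm³
x̄ = 2289613.89 / 20280.86 = 112.90 mm
ȳ = 912638.82 / 20280.86 = 45.00 mm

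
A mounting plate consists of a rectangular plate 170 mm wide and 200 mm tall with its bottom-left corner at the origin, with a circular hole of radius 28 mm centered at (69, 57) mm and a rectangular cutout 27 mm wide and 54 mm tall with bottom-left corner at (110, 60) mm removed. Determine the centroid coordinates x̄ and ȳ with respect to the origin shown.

plate: A = 170 × 200 = 34000.00, centroid at (85.00, 100.00).
hole 1: A = −π·28² = -2463.01, centroid at (69.00, 57.00).
hole 2: A = −(27 × 54) = -1458.00, centroid at (123.50, 87.00).
ΣA = 30078.99 mm², ΣAx̄ = 2539989.40 mm³, ΣAȳ = 3132762.51 mm³.
x̄ = 2539989.40/30078.99 = 84.44 mm; ȳ = 3132762.51/30078.99 = 104.15 mm.

x̄ = 84.44 mm, ȳ = 104.15 mm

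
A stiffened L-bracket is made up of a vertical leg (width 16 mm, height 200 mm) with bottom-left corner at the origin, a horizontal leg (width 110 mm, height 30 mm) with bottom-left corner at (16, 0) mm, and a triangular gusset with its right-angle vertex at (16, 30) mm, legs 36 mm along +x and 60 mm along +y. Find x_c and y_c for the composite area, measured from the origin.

Part | A | x̄ᵢ | ȳᵢ | A·x̄ᵢ | A·ȳᵢ
vertical leg | 3200.00 | 8.00 | 100.00 | 25600.00 | 320000.00
horizontal leg | 3300.00 | 71.00 | 15.00 | 234300.00 | 49500.00
gusset | 1080.00 | 28.00 | 50.00 | 30240.00 | 54000.00
Σ | 7580.00 |  |  | 290140.00 | 423500.00
x_c = 290140.00 / 7580.00 = 38.28 mm
y_c = 423500.00 / 7580.00 = 55.87 mm

x_c = 38.28 mm, y_c = 55.87 mm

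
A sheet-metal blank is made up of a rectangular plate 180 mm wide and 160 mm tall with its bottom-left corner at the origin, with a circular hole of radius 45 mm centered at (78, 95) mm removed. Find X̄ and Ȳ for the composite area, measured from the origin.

plate: A = 180 × 160 = 28800.00, centroid at (90.00, 80.00).
hole: A = −π·45² = -6361.73, centroid at (78.00, 95.00).
ΣA = 22438.27 mm², ΣAX̄ = 2095785.44 mm³, ΣAȲ = 1699636.11 mm³.
X̄ = 2095785.44/22438.27 = 93.40 mm; Ȳ = 1699636.11/22438.27 = 75.75 mm.

X̄ = 93.40 mm, Ȳ = 75.75 mm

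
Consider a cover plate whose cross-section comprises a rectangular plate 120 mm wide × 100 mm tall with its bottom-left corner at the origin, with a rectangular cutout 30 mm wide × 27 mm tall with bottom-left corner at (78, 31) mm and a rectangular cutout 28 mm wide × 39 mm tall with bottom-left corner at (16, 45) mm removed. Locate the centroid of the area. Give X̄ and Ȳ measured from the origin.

X̄ = 60.60 mm, Ȳ = 48.87 mm

Part | A | x̄ᵢ | ȳᵢ | A·x̄ᵢ | A·ȳᵢ
plate | 12000.00 | 60.00 | 50.00 | 720000.00 | 600000.00
hole 1 | -810.00 | 93.00 | 44.50 | -75330.00 | -36045.00
hole 2 | -1092.00 | 30.00 | 64.50 | -32760.00 | -70434.00
Σ | 10098.00 |  |  | 611910.00 | 493521.00
X̄ = 611910.00 / 10098.00 = 60.60 mm
Ȳ = 493521.00 / 10098.00 = 48.87 mm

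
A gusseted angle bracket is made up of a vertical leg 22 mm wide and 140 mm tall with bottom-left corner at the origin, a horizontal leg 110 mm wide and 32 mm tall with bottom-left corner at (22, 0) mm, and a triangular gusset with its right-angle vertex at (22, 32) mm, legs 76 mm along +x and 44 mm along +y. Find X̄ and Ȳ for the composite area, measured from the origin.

X̄ = 46.43 mm, Ȳ = 42.30 mm

vertical leg: A = 22 × 140 = 3080.00, centroid at (11.00, 70.00).
horizontal leg: A = 110 × 32 = 3520.00, centroid at (77.00, 16.00).
gusset: A = ½·76·44 = 1672.00, centroid at (47.33, 46.67).
ΣA = 8272.00 mm², ΣAX̄ = 384061.33 mm³, ΣAȲ = 349946.67 mm³.
X̄ = 384061.33/8272.00 = 46.43 mm; Ȳ = 349946.67/8272.00 = 42.30 mm.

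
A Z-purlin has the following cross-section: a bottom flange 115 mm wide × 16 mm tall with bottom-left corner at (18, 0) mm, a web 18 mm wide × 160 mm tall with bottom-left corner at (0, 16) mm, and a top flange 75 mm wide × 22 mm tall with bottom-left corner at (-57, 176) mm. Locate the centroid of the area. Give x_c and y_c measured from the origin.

x_c = 20.83 mm, y_c = 94.15 mm

Part | A | x̄ᵢ | ȳᵢ | A·x̄ᵢ | A·ȳᵢ
bottom flange | 1840.00 | 75.50 | 8.00 | 138920.00 | 14720.00
web | 2880.00 | 9.00 | 96.00 | 25920.00 | 276480.00
top flange | 1650.00 | -19.50 | 187.00 | -32175.00 | 308550.00
Σ | 6370.00 |  |  | 132665.00 | 599750.00
x_c = 132665.00 / 6370.00 = 20.83 mm
y_c = 599750.00 / 6370.00 = 94.15 mm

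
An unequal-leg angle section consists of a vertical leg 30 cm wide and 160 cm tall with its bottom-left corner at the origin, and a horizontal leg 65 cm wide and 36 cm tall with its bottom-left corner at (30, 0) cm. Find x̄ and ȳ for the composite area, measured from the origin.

x̄ = 30.57 cm, ȳ = 59.68 cm

vertical leg: A = 30 × 160 = 4800.00, centroid at (15.00, 80.00).
horizontal leg: A = 65 × 36 = 2340.00, centroid at (62.50, 18.00).
ΣA = 7140.00 cm²
ΣAx̄ = (4800.00)(15.00) + (2340.00)(62.50) = 218250.00 cm³
ΣAȳ = (4800.00)(80.00) + (2340.00)(18.00) = 426120.00 cm³
x̄ = 218250.00 / 7140.00 = 30.57 cm
ȳ = 426120.00 / 7140.00 = 59.68 cm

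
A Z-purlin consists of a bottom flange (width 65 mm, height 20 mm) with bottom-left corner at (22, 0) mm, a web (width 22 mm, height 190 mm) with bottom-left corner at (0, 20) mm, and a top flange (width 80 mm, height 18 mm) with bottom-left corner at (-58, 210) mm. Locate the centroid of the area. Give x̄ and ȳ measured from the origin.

bottom flange: A = 65 × 20 = 1300.00, centroid at (54.50, 10.00).
web: A = 22 × 190 = 4180.00, centroid at (11.00, 115.00).
top flange: A = 80 × 18 = 1440.00, centroid at (-18.00, 219.00).
ΣA = 6920.00 mm², ΣAx̄ = 90910.00 mm³, ΣAȳ = 809060.00 mm³.
x̄ = 90910.00/6920.00 = 13.14 mm; ȳ = 809060.00/6920.00 = 116.92 mm.

x̄ = 13.14 mm, ȳ = 116.92 mm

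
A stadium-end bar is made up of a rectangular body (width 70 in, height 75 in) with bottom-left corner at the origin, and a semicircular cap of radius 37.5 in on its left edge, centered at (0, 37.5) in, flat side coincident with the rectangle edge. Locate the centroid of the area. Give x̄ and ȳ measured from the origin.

Part | A | x̄ᵢ | ȳᵢ | A·x̄ᵢ | A·ȳᵢ
rectangular body | 5250.00 | 35.00 | 37.50 | 183750.00 | 196875.00
semicircular end | 2208.93 | -15.92 | 37.50 | -35156.25 | 82834.96
Σ | 7458.93 |  |  | 148593.75 | 279709.96
x̄ = 148593.75 / 7458.93 = 19.92 in
ȳ = 279709.96 / 7458.93 = 37.50 in

x̄ = 19.92 in, ȳ = 37.50 in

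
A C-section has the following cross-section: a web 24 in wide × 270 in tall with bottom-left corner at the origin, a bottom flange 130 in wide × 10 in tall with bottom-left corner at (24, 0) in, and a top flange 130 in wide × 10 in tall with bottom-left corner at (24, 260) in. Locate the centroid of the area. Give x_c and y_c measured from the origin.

Part | A | x̄ᵢ | ȳᵢ | A·x̄ᵢ | A·ȳᵢ
web | 6480.00 | 12.00 | 135.00 | 77760.00 | 874800.00
bottom flange | 1300.00 | 89.00 | 5.00 | 115700.00 | 6500.00
top flange | 1300.00 | 89.00 | 265.00 | 115700.00 | 344500.00
Σ | 9080.00 |  |  | 309160.00 | 1225800.00
x_c = 309160.00 / 9080.00 = 34.05 in
y_c = 1225800.00 / 9080.00 = 135.00 in

x_c = 34.05 in, y_c = 135.00 in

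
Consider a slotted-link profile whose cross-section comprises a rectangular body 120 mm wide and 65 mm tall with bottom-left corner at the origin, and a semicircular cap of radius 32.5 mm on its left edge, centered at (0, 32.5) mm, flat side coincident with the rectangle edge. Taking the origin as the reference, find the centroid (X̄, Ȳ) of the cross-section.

X̄ = 47.06 mm, Ȳ = 32.50 mm

rectangular body: A = 120 × 65 = 7800.00, centroid at (60.00, 32.50).
semicircular end: A = ½π·32.5² = 1659.15, centroid at (-13.79, 32.50).
ΣA = 9459.15 mm², ΣAX̄ = 445114.58 mm³, ΣAȲ = 307422.49 mm³.
X̄ = 445114.58/9459.15 = 47.06 mm; Ȳ = 307422.49/9459.15 = 32.50 mm.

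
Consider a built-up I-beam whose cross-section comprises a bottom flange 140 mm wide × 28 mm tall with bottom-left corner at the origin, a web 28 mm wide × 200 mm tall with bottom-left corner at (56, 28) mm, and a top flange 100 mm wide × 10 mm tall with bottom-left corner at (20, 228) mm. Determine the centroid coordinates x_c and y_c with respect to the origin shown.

bottom flange: A = 140 × 28 = 3920.00, centroid at (70.00, 14.00).
web: A = 28 × 200 = 5600.00, centroid at (70.00, 128.00).
top flange: A = 100 × 10 = 1000.00, centroid at (70.00, 233.00).
ΣA = 10520.00 mm², ΣAx_c = 736400.00 mm³, ΣAy_c = 1004680.00 mm³.
x_c = 736400.00/10520.00 = 70.00 mm; y_c = 1004680.00/10520.00 = 95.50 mm.

x_c = 70.00 mm, y_c = 95.50 mm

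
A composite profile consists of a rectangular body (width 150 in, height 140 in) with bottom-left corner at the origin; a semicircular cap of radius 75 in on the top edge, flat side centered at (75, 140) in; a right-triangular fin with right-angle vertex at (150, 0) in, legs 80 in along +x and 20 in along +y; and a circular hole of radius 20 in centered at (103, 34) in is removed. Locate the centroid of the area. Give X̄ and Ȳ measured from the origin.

rectangular body: A = 150 × 140 = 21000.00, centroid at (75.00, 70.00).
semicircular top: A = ½π·75² = 8835.73, centroid at (75.00, 171.83).
triangular fin: A = ½·80·20 = 800.00, centroid at (176.67, 6.67).
hole: A = −π·20² = -1256.64, centroid at (103.00, 34.00).
ΣA = 29379.09 in²
ΣAX̄ = (21000.00)(75.00) + (8835.73)(75.00) + (800.00)(176.67) + (-1256.64)(103.00) = 2249579.42 in³
ΣAȲ = (21000.00)(70.00) + (8835.73)(171.83) + (800.00)(6.67) + (-1256.64)(34.00) = 2950859.78 in³
X̄ = 2249579.42 / 29379.09 = 76.57 in
Ȳ = 2950859.78 / 29379.09 = 100.44 in

X̄ = 76.57 in, Ȳ = 100.44 in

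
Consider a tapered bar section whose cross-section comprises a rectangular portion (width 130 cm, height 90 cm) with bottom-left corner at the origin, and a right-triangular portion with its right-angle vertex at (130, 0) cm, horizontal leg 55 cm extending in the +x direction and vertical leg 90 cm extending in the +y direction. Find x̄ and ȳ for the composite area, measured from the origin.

rectangular portion: A = 130 × 90 = 11700.00, centroid at (65.00, 45.00).
triangular portion: A = ½·55·90 = 2475.00, centroid at (148.33, 30.00).
ΣA = 14175.00 cm², ΣAx̄ = 1127625.00 cm³, ΣAȳ = 600750.00 cm³.
x̄ = 1127625.00/14175.00 = 79.55 cm; ȳ = 600750.00/14175.00 = 42.38 cm.

x̄ = 79.55 cm, ȳ = 42.38 cm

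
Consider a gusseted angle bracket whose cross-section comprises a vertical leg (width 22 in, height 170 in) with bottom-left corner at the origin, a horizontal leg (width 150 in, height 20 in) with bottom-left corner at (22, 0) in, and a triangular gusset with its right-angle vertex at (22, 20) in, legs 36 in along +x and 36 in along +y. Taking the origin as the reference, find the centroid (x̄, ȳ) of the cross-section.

x̄ = 47.94 in, ȳ = 49.90 in

vertical leg: A = 22 × 170 = 3740.00, centroid at (11.00, 85.00).
horizontal leg: A = 150 × 20 = 3000.00, centroid at (97.00, 10.00).
gusset: A = ½·36·36 = 648.00, centroid at (34.00, 32.00).
ΣA = 7388.00 in²
ΣAx̄ = (3740.00)(11.00) + (3000.00)(97.00) + (648.00)(34.00) = 354172.00 in³
ΣAȳ = (3740.00)(85.00) + (3000.00)(10.00) + (648.00)(32.00) = 368636.00 in³
x̄ = 354172.00 / 7388.00 = 47.94 in
ȳ = 368636.00 / 7388.00 = 49.90 in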